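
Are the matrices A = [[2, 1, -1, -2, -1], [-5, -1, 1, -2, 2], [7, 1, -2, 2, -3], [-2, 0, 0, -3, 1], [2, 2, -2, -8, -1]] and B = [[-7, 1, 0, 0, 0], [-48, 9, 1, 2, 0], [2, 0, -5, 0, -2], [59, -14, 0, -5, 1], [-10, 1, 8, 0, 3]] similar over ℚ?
Yes.

Two matrices over a field are similar if and only if they have the same invariant factors.

Both A and B have characteristic polynomial (x + 1)^5 and minimal polynomial (x + 1)^3. Computing further, both have invariant factors (x + 1)^2, (x + 1)^3. Hence A and B are similar.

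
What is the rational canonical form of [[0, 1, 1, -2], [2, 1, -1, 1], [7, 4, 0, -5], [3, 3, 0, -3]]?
The invariant factors of A (the non-unit diagonal entries of the Smith normal form of xI - A over ℚ[x]) are x^2 + x - 3, x^2 + x - 3, each dividing the next. The characteristic polynomial is their product, (x^2 + x - 3)^2.

The rational canonical form is the block-diagonal matrix of companion matrices C(f_i):
R = [[0, 3, 0, 0], [1, -1, 0, 0], [0, 0, 0, 3], [0, 0, 1, -1]].

Note the characteristic polynomial does not split into linear factors over ℚ, so A has no Jordan form over ℚ; the rational canonical form exists over any field.

R = [[0, 3, 0, 0], [1, -1, 0, 0], [0, 0, 0, 3], [0, 0, 1, -1]]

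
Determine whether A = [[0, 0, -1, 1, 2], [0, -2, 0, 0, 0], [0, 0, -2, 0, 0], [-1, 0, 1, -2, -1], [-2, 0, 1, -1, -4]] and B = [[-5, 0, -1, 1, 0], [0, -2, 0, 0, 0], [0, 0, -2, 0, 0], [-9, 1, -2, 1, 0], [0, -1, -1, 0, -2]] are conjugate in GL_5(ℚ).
Two matrices over a field are similar if and only if they have the same invariant factors.

Both A and B have characteristic polynomial (x + 2)^5 and minimal polynomial (x + 2)^3. Computing further, both have invariant factors x + 2, x + 2, (x + 2)^3. Hence A and B are similar.

Yes.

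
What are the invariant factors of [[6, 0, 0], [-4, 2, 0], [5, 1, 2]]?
(x - 6)(x - 2)^2

The Jordan structure of A has elementary divisors (x - 2)^2, (x - 6). Arranging the block sizes at each eigenvalue in decreasing order and taking row products gives the invariant factors.

Invariant factors (smallest first, each dividing the next): (x - 6)(x - 2)^2.

Check: the last factor (x - 6)(x - 2)^2 is the minimal polynomial, and the product (x - 6)(x - 2)^2 is the characteristic polynomial.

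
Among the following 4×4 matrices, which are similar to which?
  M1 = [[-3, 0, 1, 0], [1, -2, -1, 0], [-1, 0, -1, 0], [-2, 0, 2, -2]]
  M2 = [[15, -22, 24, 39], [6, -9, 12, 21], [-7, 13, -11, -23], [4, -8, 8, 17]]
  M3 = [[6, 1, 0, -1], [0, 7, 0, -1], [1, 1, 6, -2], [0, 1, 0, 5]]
3 classes: {M1}, {M2}, {M3}

Characteristic polynomials: χ_{M1} = (x + 2)^4, χ_{M2} = (x - 3)^4, χ_{M3} = (x - 6)^4.

{M1}: invariant factors x + 2, x + 2, (x + 2)^2.

{M2}: invariant factors (x - 3)^2, (x - 3)^2.

{M3}: invariant factors (x - 6)^2, (x - 6)^2.

Matrices are similar if and only if their invariant-factor lists agree; the partition into similarity classes is {M1}, {M2}, {M3}.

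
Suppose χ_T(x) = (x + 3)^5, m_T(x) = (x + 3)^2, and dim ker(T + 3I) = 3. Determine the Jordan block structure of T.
λ = -3: algebraic multiplicity 5 (exponent in χ_T), largest block size 2 (exponent in m_T), 3 blocks (geometric multiplicity). These force block sizes [2, 2, 1].

Jordan blocks: (-3, 2), (-3, 2), (-3, 1)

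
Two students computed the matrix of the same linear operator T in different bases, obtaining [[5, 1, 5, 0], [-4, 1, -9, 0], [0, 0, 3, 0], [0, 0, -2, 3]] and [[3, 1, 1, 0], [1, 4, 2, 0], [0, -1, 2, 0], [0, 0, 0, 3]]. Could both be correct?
Yes.

Two matrices over a field are similar if and only if they have the same invariant factors.

Both A and B have characteristic polynomial (x - 3)^4 and minimal polynomial (x - 3)^3. Computing further, both have invariant factors x - 3, (x - 3)^3. Hence A and B are similar.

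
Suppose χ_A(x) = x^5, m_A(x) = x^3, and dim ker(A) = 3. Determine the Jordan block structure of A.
λ = 0: algebraic multiplicity 5 (exponent in χ_A), largest block size 3 (exponent in m_A), 3 blocks (geometric multiplicity). These force block sizes [3, 1, 1].

Jordan blocks: (0, 3), (0, 1), (0, 1)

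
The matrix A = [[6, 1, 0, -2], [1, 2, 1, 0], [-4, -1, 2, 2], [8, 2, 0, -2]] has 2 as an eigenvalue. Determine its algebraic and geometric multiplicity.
algebraic multiplicity 4, geometric multiplicity 2

The characteristic polynomial is (x - 2)^4, so the factor x - 2 appears with exponent 4: the algebraic multiplicity is 4.

rank(A - 2I) = 2, so the eigenspace has dimension 4 - 2 = 2: the geometric multiplicity is 2.

Since 2 < 4, A is not diagonalizable.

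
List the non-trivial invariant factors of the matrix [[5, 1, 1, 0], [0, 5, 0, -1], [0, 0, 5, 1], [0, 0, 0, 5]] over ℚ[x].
The Jordan structure of A has elementary divisors (x - 5)^2, (x - 5)^2. Arranging the block sizes at each eigenvalue in decreasing order and taking row products gives the invariant factors.

Invariant factors (smallest first, each dividing the next): (x - 5)^2, (x - 5)^2.

Check: the last factor (x - 5)^2 is the minimal polynomial, and the product (x - 5)^4 is the characteristic polynomial.

(x - 5)^2, (x - 5)^2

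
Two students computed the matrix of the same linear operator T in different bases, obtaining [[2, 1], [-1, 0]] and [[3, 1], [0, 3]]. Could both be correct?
No.

trace(A) = 2 but trace(B) = 6. The trace is a similarity invariant, so A and B are not similar.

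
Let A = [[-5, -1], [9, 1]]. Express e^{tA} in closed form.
A has Jordan form J = [[-2, 1], [0, -2]] with A = PJP^{-1}, so e^{tA} = P e^{tJ} P^{-1}.

For a Jordan block J_k(λ), e^{tJ_k(λ)} = e^{λt} · (I + tN + t^2 N^2/2! + ... + t^{k-1} N^{k-1}/(k-1)!) where N is the nilpotent superdiagonal part.

Assembling the blocks and conjugating back gives the entries of e^{tA} as shown above.

e^{tA} = [[(1 - 3*t)*e^{-2*t}, -t*e^{-2*t}], [9*t*e^{-2*t}, (3*t + 1)*e^{-2*t}]]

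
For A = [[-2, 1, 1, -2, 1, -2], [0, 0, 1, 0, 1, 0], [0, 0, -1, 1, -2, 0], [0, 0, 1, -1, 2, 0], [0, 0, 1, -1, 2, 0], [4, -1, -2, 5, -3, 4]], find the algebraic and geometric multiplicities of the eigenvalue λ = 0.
The characteristic polynomial is x^5(x - 2), so the factor x appears with exponent 5: the algebraic multiplicity is 5.

rank(A) = 4, so the eigenspace has dimension 6 - 4 = 2: the geometric multiplicity is 2.

Since 2 < 5, A is not diagonalizable.

algebraic multiplicity 5, geometric multiplicity 2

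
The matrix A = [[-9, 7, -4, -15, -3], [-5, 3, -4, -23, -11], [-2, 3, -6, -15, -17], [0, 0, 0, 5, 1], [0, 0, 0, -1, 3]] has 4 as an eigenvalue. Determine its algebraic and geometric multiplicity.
The characteristic polynomial is (x - 4)^2(x + 4)^3, so the factor x - 4 appears with exponent 2: the algebraic multiplicity is 2.

rank(A - 4I) = 4, so the eigenspace has dimension 5 - 4 = 1: the geometric multiplicity is 1.

Since 1 < 2, A is not diagonalizable.

algebraic multiplicity 2, geometric multiplicity 1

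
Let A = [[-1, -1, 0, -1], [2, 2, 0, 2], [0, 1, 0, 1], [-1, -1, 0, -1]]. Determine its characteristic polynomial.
xI - A = [[x + 1, 1, 0, 1], [-2, x - 2, 0, -2], [0, -1, x, -1], [1, 1, 0, x + 1]].

Expanding det(xI - A) along the first row:
det(xI - A) = + (x + 1)·det([[x - 2, 0, -2], [-1, x, -1], [1, 0, x + 1]]) - (1)·det([[-2, 0, -2], [0, x, -1], [1, 0, x + 1]]) + (0)·det([[-2, x - 2, -2], [0, -1, -1], [1, 1, x + 1]]) - (1)·det([[-2, x - 2, 0], [0, -1, x], [1, 1, 0]]).

Evaluating gives χ_A(x) = x^4.

χ_A(x) = x^4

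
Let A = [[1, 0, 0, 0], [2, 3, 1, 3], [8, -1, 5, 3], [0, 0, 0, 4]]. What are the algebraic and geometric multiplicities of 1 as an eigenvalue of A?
The characteristic polynomial is (x - 4)^3(x - 1), so the factor x - 1 appears with exponent 1: the algebraic multiplicity is 1.

rank(A - I) = 3, so the eigenspace has dimension 4 - 3 = 1: the geometric multiplicity is 1.

algebraic multiplicity 1, geometric multiplicity 1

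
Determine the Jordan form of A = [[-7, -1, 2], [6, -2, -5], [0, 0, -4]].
J = [[-5, 0, 0], [0, -4, 1], [0, 0, -4]]

The characteristic polynomial is det(xI - A) = (x + 4)^2(x + 5), so the eigenvalues are -5 (algebraic multiplicity 1), -4 (algebraic multiplicity 2).

For λ = -5: algebraic multiplicity 1 gives one 1×1 block.

For λ = -4: rank(A + 4I) = 2, rank((A + 4I)^2) = 1. The eigenspace has dimension 3 - 2 = 1, so there is 1 Jordan block; the rank sequence gives block sizes [2].

Assembling the blocks gives the Jordan form J above.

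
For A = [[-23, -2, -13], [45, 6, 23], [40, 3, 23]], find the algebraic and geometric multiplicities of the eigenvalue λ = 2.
algebraic multiplicity 3, geometric multiplicity 1

The characteristic polynomial is (x - 2)^3, so the factor x - 2 appears with exponent 3: the algebraic multiplicity is 3.

rank(A - 2I) = 2, so the eigenspace has dimension 3 - 2 = 1: the geometric multiplicity is 1.

Since 1 < 3, A is not diagonalizable.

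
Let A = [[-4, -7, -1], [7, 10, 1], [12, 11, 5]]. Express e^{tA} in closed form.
A has Jordan form J = [[3, 0, 0], [0, 4, 1], [0, 0, 4]] with A = PJP^{-1}, so e^{tA} = P e^{tJ} P^{-1}.

For a Jordan block J_k(λ), e^{tJ_k(λ)} = e^{λt} · (I + tN + t^2 N^2/2! + ... + t^{k-1} N^{k-1}/(k-1)!) where N is the nilpotent superdiagonal part.

Assembling the blocks and conjugating back gives the entries of e^{tA} as shown above.

e^{tA} = [[(-5*t*e^{t} - 2*e^{t} + 3)*e^{3*t}, (-4*t*e^{t} - 3*e^{t} + 3)*e^{3*t}, -t*e^{4*t}], [(5*t*e^{t} + 2*e^{t} - 2)*e^{3*t}, (4*t*e^{t} + 3*e^{t} - 2)*e^{3*t}, t*e^{4*t}], [(5*t*e^{t} + 7*e^{t} - 7)*e^{3*t}, (4*t*e^{t} + 7*e^{t} - 7)*e^{3*t}, (t + 1)*e^{4*t}]]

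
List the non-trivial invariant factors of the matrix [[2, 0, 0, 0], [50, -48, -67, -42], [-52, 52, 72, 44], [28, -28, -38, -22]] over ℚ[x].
x - 2, (x - 2)^2(x + 2)

The Jordan structure of A has elementary divisors (x + 2), (x - 2)^2, (x - 2). Arranging the block sizes at each eigenvalue in decreasing order and taking row products gives the invariant factors.

Invariant factors (smallest first, each dividing the next): x - 2, (x - 2)^2(x + 2).

Check: the last factor (x - 2)^2(x + 2) is the minimal polynomial, and the product (x - 2)^3(x + 2) is the characteristic polynomial.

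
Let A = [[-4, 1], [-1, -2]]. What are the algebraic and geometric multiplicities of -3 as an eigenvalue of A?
algebraic multiplicity 2, geometric multiplicity 1

The characteristic polynomial is (x + 3)^2, so the factor x + 3 appears with exponent 2: the algebraic multiplicity is 2.

rank(A + 3I) = 1, so the eigenspace has dimension 2 - 1 = 1: the geometric multiplicity is 1.

Since 1 < 2, A is not diagonalizable.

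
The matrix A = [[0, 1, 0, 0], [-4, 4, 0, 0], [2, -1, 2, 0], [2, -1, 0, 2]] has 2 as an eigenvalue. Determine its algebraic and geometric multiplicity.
The characteristic polynomial is (x - 2)^4, so the factor x - 2 appears with exponent 4: the algebraic multiplicity is 4.

rank(A - 2I) = 1, so the eigenspace has dimension 4 - 1 = 3: the geometric multiplicity is 3.

Since 3 < 4, A is not diagonalizable.

algebraic multiplicity 4, geometric multiplicity 3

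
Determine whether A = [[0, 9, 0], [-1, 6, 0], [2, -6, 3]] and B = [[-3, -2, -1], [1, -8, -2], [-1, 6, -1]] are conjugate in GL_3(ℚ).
trace(A) = 9 but trace(B) = -12. The trace is a similarity invariant, so A and B are not similar.

No.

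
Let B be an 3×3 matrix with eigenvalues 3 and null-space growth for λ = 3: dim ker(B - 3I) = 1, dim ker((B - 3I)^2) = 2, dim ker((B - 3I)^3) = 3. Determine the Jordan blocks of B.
Jordan blocks: (3, 3)

λ = 3: successive nullity increments [1, 1, 1] count blocks of size ≥ k; block sizes are [3].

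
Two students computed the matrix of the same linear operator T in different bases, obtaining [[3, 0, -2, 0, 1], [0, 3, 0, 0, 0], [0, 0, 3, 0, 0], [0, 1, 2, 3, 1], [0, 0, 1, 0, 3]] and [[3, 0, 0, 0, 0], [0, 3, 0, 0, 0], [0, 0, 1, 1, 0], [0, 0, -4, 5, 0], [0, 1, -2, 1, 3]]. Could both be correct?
No.

Both have characteristic polynomial (x - 3)^5, but the minimal polynomial of A is (x - 3)^3 while the minimal polynomial of B is (x - 3)^2. The minimal polynomial is a similarity invariant, so A and B are not similar.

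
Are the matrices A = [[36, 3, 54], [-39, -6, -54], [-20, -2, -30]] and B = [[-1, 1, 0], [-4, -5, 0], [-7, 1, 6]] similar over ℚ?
Yes.

Two matrices over a field are similar if and only if they have the same invariant factors.

Both A and B have characteristic polynomial (x - 6)(x + 3)^2 and minimal polynomial (x - 6)(x + 3)^2. Computing further, both have invariant factors (x - 6)(x + 3)^2. Hence A and B are similar.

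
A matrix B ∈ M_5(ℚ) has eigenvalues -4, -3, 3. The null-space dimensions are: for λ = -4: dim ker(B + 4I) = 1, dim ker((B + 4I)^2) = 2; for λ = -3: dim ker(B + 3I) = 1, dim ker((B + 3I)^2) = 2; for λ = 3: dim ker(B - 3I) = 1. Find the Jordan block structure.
Jordan blocks: (-4, 2), (-3, 2), (3, 1)

λ = -4: successive nullity increments [1, 1] count blocks of size ≥ k; block sizes are [2].
λ = -3: successive nullity increments [1, 1] count blocks of size ≥ k; block sizes are [2].
λ = 3: successive nullity increments [1] count blocks of size ≥ k; block sizes are [1].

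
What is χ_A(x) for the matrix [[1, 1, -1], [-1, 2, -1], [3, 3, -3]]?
χ_A(x) = x^3

xI - A = [[x - 1, -1, 1], [1, x - 2, 1], [-3, -3, x + 3]].

Expanding det(xI - A) along the first row:
det(xI - A) = + (x - 1)·det([[x - 2, 1], [-3, x + 3]]) - (-1)·det([[1, 1], [-3, x + 3]]) + (1)·det([[1, x - 2], [-3, -3]]).

Evaluating gives χ_A(x) = x^3.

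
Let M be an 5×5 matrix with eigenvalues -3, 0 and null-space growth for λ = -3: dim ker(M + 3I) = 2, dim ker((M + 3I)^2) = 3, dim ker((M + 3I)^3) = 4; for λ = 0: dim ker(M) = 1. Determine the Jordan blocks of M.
Jordan blocks: (-3, 3), (-3, 1), (0, 1)

λ = -3: successive nullity increments [2, 1, 1] count blocks of size ≥ k; block sizes are [3, 1].
λ = 0: successive nullity increments [1] count blocks of size ≥ k; block sizes are [1].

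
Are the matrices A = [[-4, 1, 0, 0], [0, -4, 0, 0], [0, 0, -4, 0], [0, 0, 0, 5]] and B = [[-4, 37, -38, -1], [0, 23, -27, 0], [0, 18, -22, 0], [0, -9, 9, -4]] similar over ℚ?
Two matrices over a field are similar if and only if they have the same invariant factors.

Both A and B have characteristic polynomial (x - 5)(x + 4)^3 and minimal polynomial (x - 5)(x + 4)^2. Computing further, both have invariant factors x + 4, (x - 5)(x + 4)^2. Hence A and B are similar.

Yes.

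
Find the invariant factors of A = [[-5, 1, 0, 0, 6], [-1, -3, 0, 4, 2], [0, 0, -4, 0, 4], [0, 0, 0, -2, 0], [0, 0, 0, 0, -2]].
The Jordan structure of A has elementary divisors (x + 4)^2, (x + 4), (x + 2), (x + 2). Arranging the block sizes at each eigenvalue in decreasing order and taking row products gives the invariant factors.

Invariant factors (smallest first, each dividing the next): (x + 2)(x + 4), (x + 2)(x + 4)^2.

Check: the last factor (x + 2)(x + 4)^2 is the minimal polynomial, and the product (x + 2)^2(x + 4)^3 is the characteristic polynomial.

(x + 2)(x + 4), (x + 2)(x + 4)^2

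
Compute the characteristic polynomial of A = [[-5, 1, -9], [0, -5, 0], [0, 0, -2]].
xI - A = [[x + 5, -1, 9], [0, x + 5, 0], [0, 0, x + 2]].

Expanding det(xI - A) along the first row:
det(xI - A) = + (x + 5)·det([[x + 5, 0], [0, x + 2]]) - (-1)·det([[0, 0], [0, x + 2]]) + (9)·det([[0, x + 5], [0, 0]]).

Evaluating gives χ_A(x) = x^3 + 12x^2 + 45x + 50 = (x + 2)(x + 5)^2.

χ_A(x) = (x + 2)(x + 5)^2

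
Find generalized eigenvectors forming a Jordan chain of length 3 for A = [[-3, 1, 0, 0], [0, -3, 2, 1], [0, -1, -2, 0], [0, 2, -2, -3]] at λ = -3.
v_1 = [[1, 0, 1, -1]]^T, v_2 = [[0, 1, 1, -2]]^T, v_3 = [[1, 0, 0, 0]]^T

We seek v_1 ∈ ker((A + 3I)^3) \ ker((A + 3I)^2), then set v_{i+1} = (A + 3I) v_i.

One such chain is v_1 = [[1, 0, 1, -1]]^T, v_2 = [[0, 1, 1, -2]]^T, v_3 = [[1, 0, 0, 0]]^T. Check: (A + 3I) v_3 = [[0, 0, 0, 0]]^T = 0.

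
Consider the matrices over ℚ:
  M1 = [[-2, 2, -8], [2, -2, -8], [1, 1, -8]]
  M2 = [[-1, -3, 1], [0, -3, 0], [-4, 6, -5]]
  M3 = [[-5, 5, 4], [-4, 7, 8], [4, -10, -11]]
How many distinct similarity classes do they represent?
Characteristic polynomials: χ_{M1} = (x + 4)^3, χ_{M2} = (x + 3)^3, χ_{M3} = (x + 3)^3.

{M1}: invariant factors x + 4, (x + 4)^2.

{M2, M3}: invariant factors x + 3, (x + 3)^2.

Matrices are similar if and only if their invariant-factor lists agree; the partition into similarity classes is {M1}, {M2, M3}.

2 classes: {M1}, {M2, M3}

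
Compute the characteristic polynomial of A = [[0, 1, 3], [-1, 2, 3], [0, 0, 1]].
χ_A(x) = (x - 1)^3

xI - A = [[x, -1, -3], [1, x - 2, -3], [0, 0, x - 1]].

Expanding det(xI - A) along the first row:
det(xI - A) = + (x)·det([[x - 2, -3], [0, x - 1]]) - (-1)·det([[1, -3], [0, x - 1]]) + (-3)·det([[1, x - 2], [0, 0]]).

Evaluating gives χ_A(x) = x^3 - 3x^2 + 3x - 1 = (x - 1)^3.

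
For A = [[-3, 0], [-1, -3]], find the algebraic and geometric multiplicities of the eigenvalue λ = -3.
The characteristic polynomial is (x + 3)^2, so the factor x + 3 appears with exponent 2: the algebraic multiplicity is 2.

rank(A + 3I) = 1, so the eigenspace has dimension 2 - 1 = 1: the geometric multiplicity is 1.

Since 1 < 2, A is not diagonalizable.

algebraic multiplicity 2, geometric multiplicity 1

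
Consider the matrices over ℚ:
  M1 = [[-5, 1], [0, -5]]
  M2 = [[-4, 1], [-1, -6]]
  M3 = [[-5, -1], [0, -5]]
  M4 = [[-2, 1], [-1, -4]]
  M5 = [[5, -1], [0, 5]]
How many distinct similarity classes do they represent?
Characteristic polynomials: χ_{M1} = (x + 5)^2, χ_{M2} = (x + 5)^2, χ_{M3} = (x + 5)^2, χ_{M4} = (x + 3)^2, χ_{M5} = (x - 5)^2.

{M1, M2, M3}: invariant factors (x + 5)^2.

{M4}: invariant factors (x + 3)^2.

{M5}: invariant factors (x - 5)^2.

Matrices are similar if and only if their invariant-factor lists agree; the partition into similarity classes is {M1, M2, M3}, {M4}, {M5}.

3 classes: {M1, M2, M3}, {M4}, {M5}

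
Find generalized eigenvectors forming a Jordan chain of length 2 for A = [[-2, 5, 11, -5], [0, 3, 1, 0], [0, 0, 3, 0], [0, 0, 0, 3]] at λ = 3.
We seek v_1 ∈ ker((A - 3I)^2) \ ker(A - 3I), then set v_{i+1} = (A - 3I) v_i.

One such chain is v_1 = [[-1, -3, 1, 0]]^T, v_2 = [[1, 1, 0, 0]]^T. Check: (A - 3I) v_2 = [[0, 0, 0, 0]]^T = 0.

v_1 = [[-1, -3, 1, 0]]^T, v_2 = [[1, 1, 0, 0]]^T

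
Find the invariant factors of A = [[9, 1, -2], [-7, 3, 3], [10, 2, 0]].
(x - 4)^3

The Jordan structure of A has elementary divisors (x - 4)^3. Arranging the block sizes at each eigenvalue in decreasing order and taking row products gives the invariant factors.

Invariant factors (smallest first, each dividing the next): (x - 4)^3.

Check: the last factor (x - 4)^3 is the minimal polynomial, and the product (x - 4)^3 is the characteristic polynomial.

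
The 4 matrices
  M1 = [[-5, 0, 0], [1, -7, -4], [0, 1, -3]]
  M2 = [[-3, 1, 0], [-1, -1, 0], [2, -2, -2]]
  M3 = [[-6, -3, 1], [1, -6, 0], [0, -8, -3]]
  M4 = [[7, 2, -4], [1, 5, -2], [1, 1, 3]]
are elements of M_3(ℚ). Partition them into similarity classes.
Characteristic polynomials: χ_{M1} = (x + 5)^3, χ_{M2} = (x + 2)^3, χ_{M3} = (x + 5)^3, χ_{M4} = (x - 5)^3.

{M1, M3}: invariant factors (x + 5)^3.

{M2}: invariant factors x + 2, (x + 2)^2.

{M4}: invariant factors (x - 5)^3.

Matrices are similar if and only if their invariant-factor lists agree; the partition into similarity classes is {M1, M3}, {M2}, {M4}.

3 classes: {M1, M3}, {M2}, {M4}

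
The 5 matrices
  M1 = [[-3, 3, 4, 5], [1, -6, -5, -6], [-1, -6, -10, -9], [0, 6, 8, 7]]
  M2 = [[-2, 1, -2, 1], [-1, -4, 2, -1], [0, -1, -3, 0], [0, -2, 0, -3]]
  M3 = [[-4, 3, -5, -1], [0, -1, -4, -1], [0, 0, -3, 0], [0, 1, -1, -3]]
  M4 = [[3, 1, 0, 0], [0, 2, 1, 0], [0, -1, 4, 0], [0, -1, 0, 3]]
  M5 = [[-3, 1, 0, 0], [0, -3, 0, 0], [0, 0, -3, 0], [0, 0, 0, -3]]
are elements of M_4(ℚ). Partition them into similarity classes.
Characteristic polynomials: χ_{M1} = (x + 3)^4, χ_{M2} = (x + 3)^4, χ_{M3} = (x + 2)^2(x + 3)(x + 4), χ_{M4} = (x - 3)^4, χ_{M5} = (x + 3)^4.

{M1, M2}: invariant factors x + 3, (x + 3)^3.

{M3}: invariant factors (x + 2)^2(x + 3)(x + 4).

{M4}: invariant factors x - 3, (x - 3)^3.

{M5}: invariant factors x + 3, x + 3, (x + 3)^2.

Matrices are similar if and only if their invariant-factor lists agree; the partition into similarity classes is {M1, M2}, {M3}, {M4}, {M5}.

4 classes: {M1, M2}, {M3}, {M4}, {M5}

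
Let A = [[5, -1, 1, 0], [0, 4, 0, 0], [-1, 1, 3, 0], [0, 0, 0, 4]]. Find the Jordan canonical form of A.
The characteristic polynomial is det(xI - A) = (x - 4)^4, so the eigenvalues are 4 (algebraic multiplicity 4).

For λ = 4: rank(A - 4I) = 1, rank((A - 4I)^2) = 0. The eigenspace has dimension 4 - 1 = 3, so there are 3 Jordan blocks; the rank sequence gives block sizes [2, 1, 1].

Assembling the blocks gives the Jordan form J above.

J = [[4, 1, 0, 0], [0, 4, 0, 0], [0, 0, 4, 0], [0, 0, 0, 4]]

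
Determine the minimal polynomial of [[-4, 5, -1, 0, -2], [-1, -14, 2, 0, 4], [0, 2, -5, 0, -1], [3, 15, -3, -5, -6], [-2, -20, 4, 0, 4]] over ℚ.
m_A(x) = (x + 4)(x + 5)^3

The characteristic polynomial factors as (x + 4)(x + 5)^4. The minimal polynomial is ∏(x - λ)^{k_λ} where k_λ is the size of the largest Jordan block at λ.

For λ = -5: rank(A + 5I) = 3, and the largest Jordan block has size 3 (the smallest k with rank((A + 5I)^k) = rank((A + 5I)^(k+1))).
For λ = -4: rank(A + 4I) = 4, and the largest Jordan block has size 1 (the smallest k with rank((A + 4I)^k) = rank((A + 4I)^(k+1))).

So m_A(x) = (x + 4)(x + 5)^3.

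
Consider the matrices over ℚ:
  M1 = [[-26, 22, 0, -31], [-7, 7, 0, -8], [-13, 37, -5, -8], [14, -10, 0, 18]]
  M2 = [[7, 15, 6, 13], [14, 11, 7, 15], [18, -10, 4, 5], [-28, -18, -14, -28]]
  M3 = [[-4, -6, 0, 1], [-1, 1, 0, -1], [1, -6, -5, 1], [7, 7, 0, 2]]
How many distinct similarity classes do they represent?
2 classes: {M1, M2}, {M3}

Characteristic polynomials: χ_{M1} = (x - 2)^2(x + 5)^2, χ_{M2} = (x - 2)^2(x + 5)^2, χ_{M3} = (x - 2)^2(x + 5)^2.

{M1, M2}: invariant factors (x - 2)^2(x + 5)^2.

{M3}: invariant factors x + 5, (x - 2)^2(x + 5).

Matrices are similar if and only if their invariant-factor lists agree; the partition into similarity classes is {M1, M2}, {M3}.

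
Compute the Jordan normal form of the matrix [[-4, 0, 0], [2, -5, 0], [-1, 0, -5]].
J = [[-5, 0, 0], [0, -5, 0], [0, 0, -4]]

The characteristic polynomial is det(xI - A) = (x + 4)(x + 5)^2, so the eigenvalues are -5 (algebraic multiplicity 2), -4 (algebraic multiplicity 1).

For λ = -5: rank(A + 5I) = 1. The eigenspace has dimension 3 - 1 = 2, so there are 2 Jordan blocks; the rank sequence gives block sizes [1, 1].

For λ = -4: algebraic multiplicity 1 gives one 1×1 block.

Assembling the blocks gives the Jordan form J above.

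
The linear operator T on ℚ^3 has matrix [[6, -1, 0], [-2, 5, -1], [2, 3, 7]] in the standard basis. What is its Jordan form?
The characteristic polynomial is det(xI - A) = (x - 6)^3, so the eigenvalues are 6 (algebraic multiplicity 3).

For λ = 6: rank(A - 6I) = 2, rank((A - 6I)^2) = 1, rank((A - 6I)^3) = 0. The eigenspace has dimension 3 - 2 = 1, so there is 1 Jordan block; the rank sequence gives block sizes [3].

Assembling the blocks gives the Jordan form J above.

J = [[6, 1, 0], [0, 6, 1], [0, 0, 6]]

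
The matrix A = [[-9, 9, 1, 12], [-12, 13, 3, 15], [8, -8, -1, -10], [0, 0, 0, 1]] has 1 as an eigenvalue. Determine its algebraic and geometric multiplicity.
The characteristic polynomial is (x - 1)^4, so the factor x - 1 appears with exponent 4: the algebraic multiplicity is 4.

rank(A - I) = 2, so the eigenspace has dimension 4 - 2 = 2: the geometric multiplicity is 2.

Since 2 < 4, A is not diagonalizable.

algebraic multiplicity 4, geometric multiplicity 2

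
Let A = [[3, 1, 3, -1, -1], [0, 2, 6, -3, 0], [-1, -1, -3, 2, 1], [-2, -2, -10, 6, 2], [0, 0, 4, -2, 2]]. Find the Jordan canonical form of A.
The characteristic polynomial is det(xI - A) = (x - 2)^5, so the eigenvalues are 2 (algebraic multiplicity 5).

For λ = 2: rank(A - 2I) = 2, rank((A - 2I)^2) = 0. The eigenspace has dimension 5 - 2 = 3, so there are 3 Jordan blocks; the rank sequence gives block sizes [2, 2, 1].

Assembling the blocks gives the Jordan form J above.

J = [[2, 1, 0, 0, 0], [0, 2, 0, 0, 0], [0, 0, 2, 1, 0], [0, 0, 0, 2, 0], [0, 0, 0, 0, 2]]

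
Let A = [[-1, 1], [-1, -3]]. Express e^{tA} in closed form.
A has Jordan form J = [[-2, 1], [0, -2]] with A = PJP^{-1}, so e^{tA} = P e^{tJ} P^{-1}.

For a Jordan block J_k(λ), e^{tJ_k(λ)} = e^{λt} · (I + tN + t^2 N^2/2! + ... + t^{k-1} N^{k-1}/(k-1)!) where N is the nilpotent superdiagonal part.

Assembling the blocks and conjugating back gives the entries of e^{tA} as shown above.

e^{tA} = [[(t + 1)*e^{-2*t}, t*e^{-2*t}], [-t*e^{-2*t}, (1 - t)*e^{-2*t}]]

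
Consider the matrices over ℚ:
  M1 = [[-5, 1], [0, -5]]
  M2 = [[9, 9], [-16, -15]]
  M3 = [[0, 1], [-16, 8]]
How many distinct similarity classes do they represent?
3 classes: {M1}, {M2}, {M3}

Characteristic polynomials: χ_{M1} = (x + 5)^2, χ_{M2} = (x + 3)^2, χ_{M3} = (x - 4)^2.

{M1}: invariant factors (x + 5)^2.

{M2}: invariant factors (x + 3)^2.

{M3}: invariant factors (x - 4)^2.

Matrices are similar if and only if their invariant-factor lists agree; the partition into similarity classes is {M1}, {M2}, {M3}.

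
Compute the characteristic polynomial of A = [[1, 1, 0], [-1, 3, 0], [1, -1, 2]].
χ_A(x) = (x - 2)^3

xI - A = [[x - 1, -1, 0], [1, x - 3, 0], [-1, 1, x - 2]].

Expanding det(xI - A) along the first row:
det(xI - A) = + (x - 1)·det([[x - 3, 0], [1, x - 2]]) - (-1)·det([[1, 0], [-1, x - 2]]) + (0)·det([[1, x - 3], [-1, 1]]).

Evaluating gives χ_A(x) = x^3 - 6x^2 + 12x - 8 = (x - 2)^3.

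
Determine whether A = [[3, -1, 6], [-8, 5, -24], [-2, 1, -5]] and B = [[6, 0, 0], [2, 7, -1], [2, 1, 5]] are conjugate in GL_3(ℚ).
No.

trace(A) = 3 but trace(B) = 18. The trace is a similarity invariant, so A and B are not similar.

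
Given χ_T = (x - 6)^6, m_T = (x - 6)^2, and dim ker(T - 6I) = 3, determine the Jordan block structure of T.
Jordan blocks: (6, 2), (6, 2), (6, 2)

λ = 6: algebraic multiplicity 6 (exponent in χ_T), largest block size 2 (exponent in m_T), 3 blocks (geometric multiplicity). These force block sizes [2, 2, 2].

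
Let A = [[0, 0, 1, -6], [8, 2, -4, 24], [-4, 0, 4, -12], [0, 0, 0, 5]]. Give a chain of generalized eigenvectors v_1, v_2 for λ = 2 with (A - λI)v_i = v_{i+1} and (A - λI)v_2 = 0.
We seek v_1 ∈ ker((A - 2I)^2) \ ker(A - 2I), then set v_{i+1} = (A - 2I) v_i.

One such chain is v_1 = [[0, -2, 1, 0]]^T, v_2 = [[1, -4, 2, 0]]^T. Check: (A - 2I) v_2 = [[0, 0, 0, 0]]^T = 0.

v_1 = [[0, -2, 1, 0]]^T, v_2 = [[1, -4, 2, 0]]^T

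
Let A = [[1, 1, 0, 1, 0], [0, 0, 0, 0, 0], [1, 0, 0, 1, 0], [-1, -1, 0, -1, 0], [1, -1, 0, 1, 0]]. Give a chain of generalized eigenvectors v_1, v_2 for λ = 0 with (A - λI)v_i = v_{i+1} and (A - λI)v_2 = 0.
We seek v_1 ∈ ker(A^2) \ ker(A), then set v_{i+1} = A v_i.

One such chain is v_1 = [[0, 1, 1, 0, 0]]^T, v_2 = [[1, 0, 0, -1, -1]]^T. Check: A v_2 = [[0, 0, 0, 0, 0]]^T = 0.

v_1 = [[0, 1, 1, 0, 0]]^T, v_2 = [[1, 0, 0, -1, -1]]^T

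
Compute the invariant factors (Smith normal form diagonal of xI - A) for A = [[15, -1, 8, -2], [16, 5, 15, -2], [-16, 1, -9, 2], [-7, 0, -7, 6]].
x - 6, (x - 6)^2(x + 1)

The Jordan structure of A has elementary divisors (x + 1), (x - 6)^2, (x - 6). Arranging the block sizes at each eigenvalue in decreasing order and taking row products gives the invariant factors.

Invariant factors (smallest first, each dividing the next): x - 6, (x - 6)^2(x + 1).

Check: the last factor (x - 6)^2(x + 1) is the minimal polynomial, and the product (x - 6)^3(x + 1) is the characteristic polynomial.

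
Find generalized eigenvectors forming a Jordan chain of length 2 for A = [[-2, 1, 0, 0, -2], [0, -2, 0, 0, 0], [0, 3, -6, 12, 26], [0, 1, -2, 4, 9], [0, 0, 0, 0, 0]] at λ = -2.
v_1 = [[-1, 1, 0, 0, 0]]^T, v_2 = [[1, 0, 3, 1, 0]]^T

We seek v_1 ∈ ker((A + 2I)^2) \ ker(A + 2I), then set v_{i+1} = (A + 2I) v_i.

One such chain is v_1 = [[-1, 1, 0, 0, 0]]^T, v_2 = [[1, 0, 3, 1, 0]]^T. Check: (A + 2I) v_2 = [[0, 0, 0, 0, 0]]^T = 0.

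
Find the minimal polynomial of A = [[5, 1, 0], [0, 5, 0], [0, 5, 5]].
The characteristic polynomial factors as (x - 5)^3. The minimal polynomial is ∏(x - λ)^{k_λ} where k_λ is the size of the largest Jordan block at λ.

For λ = 5: rank(A - 5I) = 1, and the largest Jordan block has size 2 (the smallest k with rank((A - 5I)^k) = rank((A - 5I)^(k+1))).

So m_A(x) = (x - 5)^2.

m_A(x) = (x - 5)^2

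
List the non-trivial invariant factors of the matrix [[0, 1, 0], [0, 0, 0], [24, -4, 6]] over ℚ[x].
x^2(x - 6)

The Jordan structure of A has elementary divisors x^2, (x - 6). Arranging the block sizes at each eigenvalue in decreasing order and taking row products gives the invariant factors.

Invariant factors (smallest first, each dividing the next): x^2(x - 6).

Check: the last factor x^2(x - 6) is the minimal polynomial, and the product x^2(x - 6) is the characteristic polynomial.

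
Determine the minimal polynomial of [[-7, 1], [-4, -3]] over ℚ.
The characteristic polynomial factors as (x + 5)^2. The minimal polynomial is ∏(x - λ)^{k_λ} where k_λ is the size of the largest Jordan block at λ.

For λ = -5: rank(A + 5I) = 1, and the largest Jordan block has size 2 (the smallest k with rank((A + 5I)^k) = rank((A + 5I)^(k+1))).

So m_A(x) = (x + 5)^2.

m_A(x) = (x + 5)^2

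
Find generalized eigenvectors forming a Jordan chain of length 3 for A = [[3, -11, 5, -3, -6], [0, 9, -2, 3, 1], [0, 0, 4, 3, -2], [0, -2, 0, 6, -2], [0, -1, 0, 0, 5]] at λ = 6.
v_1 = [[1, 0, 1, 1, 0]]^T, v_2 = [[-1, 1, 1, 0, 0]]^T, v_3 = [[-3, 1, -2, -2, -1]]^T

We seek v_1 ∈ ker((A - 6I)^3) \ ker((A - 6I)^2), then set v_{i+1} = (A - 6I) v_i.

One such chain is v_1 = [[1, 0, 1, 1, 0]]^T, v_2 = [[-1, 1, 1, 0, 0]]^T, v_3 = [[-3, 1, -2, -2, -1]]^T. Check: (A - 6I) v_3 = [[0, 0, 0, 0, 0]]^T = 0.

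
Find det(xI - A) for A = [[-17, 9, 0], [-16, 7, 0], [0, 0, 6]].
χ_A(x) = (x - 6)(x + 5)^2

xI - A = [[x + 17, -9, 0], [16, x - 7, 0], [0, 0, x - 6]].

Expanding det(xI - A) along the first row:
det(xI - A) = + (x + 17)·det([[x - 7, 0], [0, x - 6]]) - (-9)·det([[16, 0], [0, x - 6]]) + (0)·det([[16, x - 7], [0, 0]]).

Evaluating gives χ_A(x) = x^3 + 4x^2 - 35x - 150 = (x - 6)(x + 5)^2.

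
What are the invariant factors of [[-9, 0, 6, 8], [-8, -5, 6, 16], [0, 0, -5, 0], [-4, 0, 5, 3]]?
The Jordan structure of A has elementary divisors (x + 5)^2, (x + 5), (x + 1). Arranging the block sizes at each eigenvalue in decreasing order and taking row products gives the invariant factors.

Invariant factors (smallest first, each dividing the next): x + 5, (x + 1)(x + 5)^2.

Check: the last factor (x + 1)(x + 5)^2 is the minimal polynomial, and the product (x + 1)(x + 5)^3 is the characteristic polynomial.

x + 5, (x + 1)(x + 5)^2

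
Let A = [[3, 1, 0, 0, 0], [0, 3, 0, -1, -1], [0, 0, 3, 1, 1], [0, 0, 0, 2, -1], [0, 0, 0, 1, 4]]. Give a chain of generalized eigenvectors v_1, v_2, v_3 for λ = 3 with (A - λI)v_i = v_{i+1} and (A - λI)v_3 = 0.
We seek v_1 ∈ ker((A - 3I)^3) \ ker((A - 3I)^2), then set v_{i+1} = (A - 3I) v_i.

One such chain is v_1 = [[0, 0, 0, -2, 1]]^T, v_2 = [[0, 1, -1, 1, -1]]^T, v_3 = [[1, 0, 0, 0, 0]]^T. Check: (A - 3I) v_3 = [[0, 0, 0, 0, 0]]^T = 0.

v_1 = [[0, 0, 0, -2, 1]]^T, v_2 = [[0, 1, -1, 1, -1]]^T, v_3 = [[1, 0, 0, 0, 0]]^T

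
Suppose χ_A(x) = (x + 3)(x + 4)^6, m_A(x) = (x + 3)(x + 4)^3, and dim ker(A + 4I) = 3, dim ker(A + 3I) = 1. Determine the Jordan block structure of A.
Jordan blocks: (-4, 3), (-4, 2), (-4, 1), (-3, 1)

λ = -4: algebraic multiplicity 6 (exponent in χ_A), largest block size 3 (exponent in m_A), 3 blocks (geometric multiplicity). These force block sizes [3, 2, 1].
λ = -3: algebraic multiplicity 1 (exponent in χ_A), largest block size 1 (exponent in m_A), 1 block (geometric multiplicity). This forces block sizes [1].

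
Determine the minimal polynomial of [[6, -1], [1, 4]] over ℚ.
m_A(x) = (x - 5)^2

The characteristic polynomial factors as (x - 5)^2. The minimal polynomial is ∏(x - λ)^{k_λ} where k_λ is the size of the largest Jordan block at λ.

For λ = 5: rank(A - 5I) = 1, and the largest Jordan block has size 2 (the smallest k with rank((A - 5I)^k) = rank((A - 5I)^(k+1))).

So m_A(x) = (x - 5)^2.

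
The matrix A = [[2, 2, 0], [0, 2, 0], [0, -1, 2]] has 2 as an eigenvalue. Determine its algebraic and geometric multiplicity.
The characteristic polynomial is (x - 2)^3, so the factor x - 2 appears with exponent 3: the algebraic multiplicity is 3.

rank(A - 2I) = 1, so the eigenspace has dimension 3 - 1 = 2: the geometric multiplicity is 2.

Since 2 < 3, A is not diagonalizable.

algebraic multiplicity 3, geometric multiplicity 2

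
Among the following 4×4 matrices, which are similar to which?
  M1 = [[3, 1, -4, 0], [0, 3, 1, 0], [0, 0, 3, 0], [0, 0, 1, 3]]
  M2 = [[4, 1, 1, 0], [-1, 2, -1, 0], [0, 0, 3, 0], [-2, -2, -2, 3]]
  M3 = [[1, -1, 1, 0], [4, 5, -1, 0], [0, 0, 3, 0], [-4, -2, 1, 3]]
Characteristic polynomials: χ_{M1} = (x - 3)^4, χ_{M2} = (x - 3)^4, χ_{M3} = (x - 3)^4.

{M1, M3}: invariant factors x - 3, (x - 3)^3.

{M2}: invariant factors x - 3, x - 3, (x - 3)^2.

Matrices are similar if and only if their invariant-factor lists agree; the partition into similarity classes is {M1, M3}, {M2}.

2 classes: {M1, M3}, {M2}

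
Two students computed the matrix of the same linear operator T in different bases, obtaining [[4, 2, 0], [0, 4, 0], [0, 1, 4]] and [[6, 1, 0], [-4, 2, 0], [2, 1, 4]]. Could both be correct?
Yes.

Two matrices over a field are similar if and only if they have the same invariant factors.

Both A and B have characteristic polynomial (x - 4)^3 and minimal polynomial (x - 4)^2. Computing further, both have invariant factors x - 4, (x - 4)^2. Hence A and B are similar.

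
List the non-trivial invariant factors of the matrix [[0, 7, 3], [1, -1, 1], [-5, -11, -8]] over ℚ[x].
(x + 3)^3

The Jordan structure of A has elementary divisors (x + 3)^3. Arranging the block sizes at each eigenvalue in decreasing order and taking row products gives the invariant factors.

Invariant factors (smallest first, each dividing the next): (x + 3)^3.

Check: the last factor (x + 3)^3 is the minimal polynomial, and the product (x + 3)^3 is the characteristic polynomial.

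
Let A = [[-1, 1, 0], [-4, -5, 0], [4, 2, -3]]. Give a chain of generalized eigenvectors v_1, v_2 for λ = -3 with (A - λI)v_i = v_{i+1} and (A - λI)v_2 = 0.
We seek v_1 ∈ ker((A + 3I)^2) \ ker(A + 3I), then set v_{i+1} = (A + 3I) v_i.

One such chain is v_1 = [[0, 1, 0]]^T, v_2 = [[1, -2, 2]]^T. Check: (A + 3I) v_2 = [[0, 0, 0]]^T = 0.

v_1 = [[0, 1, 0]]^T, v_2 = [[1, -2, 2]]^T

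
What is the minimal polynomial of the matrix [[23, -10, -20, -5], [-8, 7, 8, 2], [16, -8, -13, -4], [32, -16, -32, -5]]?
The characteristic polynomial factors as (x - 3)^4. The minimal polynomial is ∏(x - λ)^{k_λ} where k_λ is the size of the largest Jordan block at λ.

For λ = 3: rank(A - 3I) = 1, and the largest Jordan block has size 2 (the smallest k with rank((A - 3I)^k) = rank((A - 3I)^(k+1))).

So m_A(x) = (x - 3)^2.

m_A(x) = (x - 3)^2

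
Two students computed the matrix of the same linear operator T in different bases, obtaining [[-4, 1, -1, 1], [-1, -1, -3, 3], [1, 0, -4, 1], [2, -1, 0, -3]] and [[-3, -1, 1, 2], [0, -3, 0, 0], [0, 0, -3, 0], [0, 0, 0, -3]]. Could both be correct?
Both have characteristic polynomial (x + 3)^4, but the minimal polynomial of A is (x + 3)^3 while the minimal polynomial of B is (x + 3)^2. The minimal polynomial is a similarity invariant, so A and B are not similar.

No.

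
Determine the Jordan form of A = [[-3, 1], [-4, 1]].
The characteristic polynomial is det(xI - A) = (x + 1)^2, so the eigenvalues are -1 (algebraic multiplicity 2).

For λ = -1: rank(A + I) = 1, rank((A + I)^2) = 0. The eigenspace has dimension 2 - 1 = 1, so there is 1 Jordan block; the rank sequence gives block sizes [2].

Assembling the blocks gives the Jordan form J above.

J = [[-1, 1], [0, -1]]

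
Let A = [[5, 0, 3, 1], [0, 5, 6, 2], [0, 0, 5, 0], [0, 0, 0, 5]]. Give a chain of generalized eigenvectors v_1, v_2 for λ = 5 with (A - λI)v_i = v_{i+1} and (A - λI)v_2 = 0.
We seek v_1 ∈ ker((A - 5I)^2) \ ker(A - 5I), then set v_{i+1} = (A - 5I) v_i.

One such chain is v_1 = [[-2, 2, -1, 4]]^T, v_2 = [[1, 2, 0, 0]]^T. Check: (A - 5I) v_2 = [[0, 0, 0, 0]]^T = 0.

v_1 = [[-2, 2, -1, 4]]^T, v_2 = [[1, 2, 0, 0]]^T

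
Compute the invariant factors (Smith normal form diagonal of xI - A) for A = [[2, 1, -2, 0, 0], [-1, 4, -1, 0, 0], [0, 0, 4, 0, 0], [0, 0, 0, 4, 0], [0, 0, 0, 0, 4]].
The Jordan structure of A has elementary divisors (x - 3)^2, (x - 4), (x - 4), (x - 4). Arranging the block sizes at each eigenvalue in decreasing order and taking row products gives the invariant factors.

Invariant factors (smallest first, each dividing the next): x - 4, x - 4, (x - 4)(x - 3)^2.

Check: the last factor (x - 4)(x - 3)^2 is the minimal polynomial, and the product (x - 4)^3(x - 3)^2 is the characteristic polynomial.

x - 4, x - 4, (x - 4)(x - 3)^2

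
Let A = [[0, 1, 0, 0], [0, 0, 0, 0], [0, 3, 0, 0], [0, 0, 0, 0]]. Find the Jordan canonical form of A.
The characteristic polynomial is det(xI - A) = x^4, so the eigenvalues are 0 (algebraic multiplicity 4).

For λ = 0: rank(A) = 1, rank(A^2) = 0. The eigenspace has dimension 4 - 1 = 3, so there are 3 Jordan blocks; the rank sequence gives block sizes [2, 1, 1].

Assembling the blocks gives the Jordan form J above.

J = [[0, 1, 0, 0], [0, 0, 0, 0], [0, 0, 0, 0], [0, 0, 0, 0]]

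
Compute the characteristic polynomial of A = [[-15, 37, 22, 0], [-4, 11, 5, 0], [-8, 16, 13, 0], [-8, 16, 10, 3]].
xI - A = [[x + 15, -37, -22, 0], [4, x - 11, -5, 0], [8, -16, x - 13, 0], [8, -16, -10, x - 3]].

Expanding det(xI - A) along the first row:
det(xI - A) = + (x + 15)·det([[x - 11, -5, 0], [-16, x - 13, 0], [-16, -10, x - 3]]) - (-37)·det([[4, -5, 0], [8, x - 13, 0], [8, -10, x - 3]]) + (-22)·det([[4, x - 11, 0], [8, -16, 0], [8, -16, x - 3]]) - (0)·det([[4, x - 11, -5], [8, -16, x - 13], [8, -16, -10]]).

Evaluating gives χ_A(x) = x^4 - 12x^3 + 54x^2 - 108x + 81 = (x - 3)^4.

χ_A(x) = (x - 3)^4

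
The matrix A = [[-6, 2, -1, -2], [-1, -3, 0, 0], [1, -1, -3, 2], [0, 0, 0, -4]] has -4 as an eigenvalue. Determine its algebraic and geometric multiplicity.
The characteristic polynomial is (x + 4)^4, so the factor x + 4 appears with exponent 4: the algebraic multiplicity is 4.

rank(A + 4I) = 2, so the eigenspace has dimension 4 - 2 = 2: the geometric multiplicity is 2.

Since 2 < 4, A is not diagonalizable.

algebraic multiplicity 4, geometric multiplicity 2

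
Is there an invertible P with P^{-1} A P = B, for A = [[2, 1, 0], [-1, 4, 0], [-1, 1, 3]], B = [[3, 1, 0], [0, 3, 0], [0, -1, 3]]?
Yes.

Two matrices over a field are similar if and only if they have the same invariant factors.

Both A and B have characteristic polynomial (x - 3)^3 and minimal polynomial (x - 3)^2. Computing further, both have invariant factors x - 3, (x - 3)^2. Hence A and B are similar.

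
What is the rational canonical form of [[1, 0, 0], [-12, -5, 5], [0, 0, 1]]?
The invariant factors of A (the non-unit diagonal entries of the Smith normal form of xI - A over ℚ[x]) are x - 1, (x - 1)(x + 5), each dividing the next. The characteristic polynomial is their product, (x - 1)^2(x + 5).

The rational canonical form is the block-diagonal matrix of companion matrices C(f_i):
R = [[1, 0, 0], [0, 0, 5], [0, 1, -4]].

R = [[1, 0, 0], [0, 0, 5], [0, 1, -4]]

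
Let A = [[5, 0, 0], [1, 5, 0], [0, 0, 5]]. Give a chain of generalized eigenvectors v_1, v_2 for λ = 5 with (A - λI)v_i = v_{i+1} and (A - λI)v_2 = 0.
We seek v_1 ∈ ker((A - 5I)^2) \ ker(A - 5I), then set v_{i+1} = (A - 5I) v_i.

One such chain is v_1 = [[1, -2, 0]]^T, v_2 = [[0, 1, 0]]^T. Check: (A - 5I) v_2 = [[0, 0, 0]]^T = 0.

v_1 = [[1, -2, 0]]^T, v_2 = [[0, 1, 0]]^T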